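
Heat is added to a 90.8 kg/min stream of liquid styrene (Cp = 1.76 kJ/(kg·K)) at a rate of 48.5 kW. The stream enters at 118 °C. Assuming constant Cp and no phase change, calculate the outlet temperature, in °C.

T_out = 136 °C

Q = 48.5 kW = 2910 kJ/min
ΔT = Q/(ṁ·Cp) = 2910/(90.8×1.76) = 18.209 K
T_out = 118 + 18.209 = 136.21 °C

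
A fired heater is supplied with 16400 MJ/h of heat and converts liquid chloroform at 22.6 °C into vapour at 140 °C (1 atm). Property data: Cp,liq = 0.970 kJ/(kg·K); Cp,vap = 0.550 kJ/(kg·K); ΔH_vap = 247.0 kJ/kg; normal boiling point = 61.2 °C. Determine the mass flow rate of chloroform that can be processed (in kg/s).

Δh = 0.970×(61.2−22.6) + 247.0 + 0.550×(140−61.2) = 327.78 kJ/kg
Q = 16400 MJ/h = 4555.6 kJ/s = 4555.6 kJ/s
ṁ = Q/Δh = 4555.6 / 327.78 = 13.898 kg/s

ṁ = 13.9 kg/s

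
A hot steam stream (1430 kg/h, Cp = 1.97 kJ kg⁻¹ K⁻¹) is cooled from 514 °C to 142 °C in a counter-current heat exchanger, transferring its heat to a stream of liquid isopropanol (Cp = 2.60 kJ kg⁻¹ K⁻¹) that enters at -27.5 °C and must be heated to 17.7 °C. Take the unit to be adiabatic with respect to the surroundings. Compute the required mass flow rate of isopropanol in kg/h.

Heat released by hot stream: Q = 1430 × 1.97 × (514 − 142) = 1.048e+06 kJ/h
Energy balance on cold side (adiabatic exchanger): Q = ṁ_c·Cp_c·(T_c,out − T_c,in)
ṁ_c = 1.048e+06 / [2.60 × (17.7 − -27.5)] = 8917.3 kg/h

ṁ_c = 8920 kg/h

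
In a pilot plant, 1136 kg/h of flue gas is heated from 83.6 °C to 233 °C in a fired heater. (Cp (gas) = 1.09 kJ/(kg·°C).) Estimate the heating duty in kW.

Q = 51.4 kW

Q = ṁ·Cp·ΔT = 1136 × 1.09 × (233 − 83.6) = 184990 kJ/h
Converting: 184990 / 3600 s = 51.387 kW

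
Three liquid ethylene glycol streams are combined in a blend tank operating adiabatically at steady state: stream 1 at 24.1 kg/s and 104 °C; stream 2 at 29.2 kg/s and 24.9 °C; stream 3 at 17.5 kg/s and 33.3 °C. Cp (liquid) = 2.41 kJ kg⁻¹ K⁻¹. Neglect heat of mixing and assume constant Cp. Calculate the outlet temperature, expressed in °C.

No heat crosses the boundary, so H_out = H_in.
T_out = Σ ṁᵢCp,ᵢTᵢ / Σ ṁᵢCp,ᵢ
      = 9197.1 / 170.63 = 53.902 °C

T_out = 53.9 °C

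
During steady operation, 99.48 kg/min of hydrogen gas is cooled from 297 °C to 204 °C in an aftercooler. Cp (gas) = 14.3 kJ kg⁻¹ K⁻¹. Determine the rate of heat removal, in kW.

Q = ṁ·Cp·ΔT = 99.48 × 14.3 × (204 − 297) = -132300 kJ/min
Converting: 132300 / 60 s = 2205 kW

Q_c = 2200 kW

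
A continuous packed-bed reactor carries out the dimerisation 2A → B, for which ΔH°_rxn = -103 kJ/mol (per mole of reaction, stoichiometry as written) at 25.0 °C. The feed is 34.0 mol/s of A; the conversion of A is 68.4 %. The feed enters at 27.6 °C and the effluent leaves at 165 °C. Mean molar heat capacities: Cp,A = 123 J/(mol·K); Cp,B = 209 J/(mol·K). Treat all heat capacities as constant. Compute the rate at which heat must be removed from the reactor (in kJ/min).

Extent of reaction ξ = 0.684 × 34.0 / 2 = 11.628 mol/s
Reaction term: ξ·ΔH°_rxn = 11.628 × -103 = -1197.7 kJ/s
Sensible, feed 27.6→25 °C: -10.873 kJ/s
Outlet flows (mol/s): A 10.744, B 11.628
Sensible, products 25→165 °C: 525.25 kJ/s
Q = ΔH = -683.31 kJ/s = -683.31 kW
Heat removed = 40999 kJ/min

Q_out = 41000 kJ/min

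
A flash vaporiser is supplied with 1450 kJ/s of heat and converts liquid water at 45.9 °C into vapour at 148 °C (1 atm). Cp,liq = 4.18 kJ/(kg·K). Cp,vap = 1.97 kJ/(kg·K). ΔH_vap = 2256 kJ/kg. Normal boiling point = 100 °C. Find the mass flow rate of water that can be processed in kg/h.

ṁ = 2030 kg/h

Δh = 4.18×(100−45.9) + 2256 + 1.97×(148−100) = 2576.7 kJ/kg
Q = 1450 kJ/s = 1450 kJ/s = 5.22e+06 kJ/h
ṁ = Q/Δh = 5.22e+06 / 2576.7 = 2025.8 kg/h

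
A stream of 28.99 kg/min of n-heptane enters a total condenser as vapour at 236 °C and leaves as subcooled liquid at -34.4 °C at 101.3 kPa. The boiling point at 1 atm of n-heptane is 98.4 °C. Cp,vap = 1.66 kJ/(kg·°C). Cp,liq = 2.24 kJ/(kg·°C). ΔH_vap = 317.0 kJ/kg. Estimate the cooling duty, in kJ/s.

vapour 236→98.4 °C: -228.42 kJ/kg
condensation at 98.4 °C: -317 kJ/kg
liquid 98.4→-34.4 °C: -297.47 kJ/kg
Δh = -228.42 + -317 + -297.47 = -842.89 kJ/kg
Q = ṁ·Δh = 28.99 kg/min × -842.89 kJ/kg = -24435 kJ/min
|Q| = 407.26 kW

Q_c = 407 kJ/s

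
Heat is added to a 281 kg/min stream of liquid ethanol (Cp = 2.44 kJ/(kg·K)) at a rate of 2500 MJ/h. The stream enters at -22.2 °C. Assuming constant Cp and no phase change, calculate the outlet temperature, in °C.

Q = 2500 MJ/h = 41667 kJ/min
ΔT = Q/(ṁ·Cp) = 41667/(281×2.44) = 60.77 K
T_out = -22.2 + 60.77 = 38.57 °C

T_out = 38.6 °C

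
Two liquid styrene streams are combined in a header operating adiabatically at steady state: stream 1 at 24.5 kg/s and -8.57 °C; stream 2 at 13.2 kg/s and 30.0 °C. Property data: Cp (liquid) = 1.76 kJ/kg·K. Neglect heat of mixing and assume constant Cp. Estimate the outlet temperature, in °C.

Adiabatic, steady state ⇒ Σ ṁᵢCp,ᵢ(T_out − Tᵢ) = 0
T_out = Σ ṁᵢCp,ᵢTᵢ / Σ ṁᵢCp,ᵢ
      = 327.42 / 66.352 = 4.9346 °C

T_out = 4.93 °C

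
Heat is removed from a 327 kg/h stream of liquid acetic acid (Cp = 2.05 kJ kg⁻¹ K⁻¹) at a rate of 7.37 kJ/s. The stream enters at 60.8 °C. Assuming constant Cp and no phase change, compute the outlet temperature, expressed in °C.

Q = 7.37 kJ/s = 26532 kJ/h
ΔT = Q/(ṁ·Cp) = 26532/(327×2.05) = 39.579 K
T_out = 60.8 − 39.579 = 21.221 °C

T_out = 21.2 °C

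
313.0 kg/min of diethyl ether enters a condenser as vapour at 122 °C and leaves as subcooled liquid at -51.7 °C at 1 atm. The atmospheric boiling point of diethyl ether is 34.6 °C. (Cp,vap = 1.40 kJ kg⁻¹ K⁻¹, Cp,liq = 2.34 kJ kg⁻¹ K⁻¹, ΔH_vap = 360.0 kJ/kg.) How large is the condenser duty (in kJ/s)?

Q_c = 3570 kJ/s

vapour 122→34.6 °C: -122.36 kJ/kg
condensation at 34.6 °C: -360 kJ/kg
liquid 34.6→-51.7 °C: -201.94 kJ/kg
Δh = -122.36 + -360 + -201.94 = -684.3 kJ/kg
Q = ṁ·Δh = 313.0 kg/min × -684.3 kJ/kg = -214190 kJ/min
|Q| = 3569.8 kW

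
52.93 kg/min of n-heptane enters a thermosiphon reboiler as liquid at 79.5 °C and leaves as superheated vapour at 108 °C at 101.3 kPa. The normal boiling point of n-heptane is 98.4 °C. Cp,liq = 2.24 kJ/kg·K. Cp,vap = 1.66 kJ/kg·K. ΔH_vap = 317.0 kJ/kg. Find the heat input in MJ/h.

Q = 1190 MJ/h

liquid 79.5→98.4 °C: 42.336 kJ/kg
vaporisation at 98.4 °C: 317 kJ/kg
vapour 98.4→108 °C: 15.936 kJ/kg
Δh = 42.336 + 317 + 15.936 = 375.27 kJ/kg
Q = ṁ·Δh = 52.93 kg/min × 375.27 kJ/kg = 19863 kJ/min
|Q| = 331.05 kW = 1191.8 MJ/h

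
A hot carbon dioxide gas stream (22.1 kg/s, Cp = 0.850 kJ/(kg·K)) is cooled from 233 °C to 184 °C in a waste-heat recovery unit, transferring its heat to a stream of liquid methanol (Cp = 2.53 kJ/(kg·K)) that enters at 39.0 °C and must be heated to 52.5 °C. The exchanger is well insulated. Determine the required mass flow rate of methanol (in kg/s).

ṁ_c = 26.9 kg/s

Heat released by hot stream: Q = 22.1 × 0.850 × (233 − 184) = 920.47 kJ/s
Energy balance on cold side (adiabatic exchanger): Q = ṁ_c·Cp_c·(T_c,out − T_c,in)
ṁ_c = 920.47 / [2.53 × (52.5 − 39.0)] = 26.95 kg/s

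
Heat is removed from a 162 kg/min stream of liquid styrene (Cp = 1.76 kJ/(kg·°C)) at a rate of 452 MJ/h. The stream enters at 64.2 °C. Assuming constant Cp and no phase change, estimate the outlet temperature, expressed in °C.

T_out = 37.8 °C

Q = 452 MJ/h = 7533.3 kJ/min
ΔT = Q/(ṁ·Cp) = 7533.3/(162×1.76) = 26.422 K
T_out = 64.2 − 26.422 = 37.778 °C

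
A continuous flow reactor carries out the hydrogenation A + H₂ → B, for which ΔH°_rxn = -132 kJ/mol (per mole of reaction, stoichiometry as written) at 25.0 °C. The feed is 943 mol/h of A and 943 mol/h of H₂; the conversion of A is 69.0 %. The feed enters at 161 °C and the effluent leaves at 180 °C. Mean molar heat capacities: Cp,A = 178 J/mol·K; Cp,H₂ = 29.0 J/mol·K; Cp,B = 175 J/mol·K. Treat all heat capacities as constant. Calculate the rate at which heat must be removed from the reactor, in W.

Extent of reaction ξ = 0.690 × 943 = 650.67 mol/h
Reaction term: ξ·ΔH°_rxn = 650.67 × -132 = -85888 kJ/h
Sensible, feed 161→25 °C: -26547 kJ/h
Outlet flows (mol/h): A 292.33, H₂ 292.33, B 650.67
Sensible, products 25→180 °C: 27029 kJ/h
Q = ΔH = -85407 kJ/h = -23.724 kW
Heat removed = 23724 W

Q_out = 23700 W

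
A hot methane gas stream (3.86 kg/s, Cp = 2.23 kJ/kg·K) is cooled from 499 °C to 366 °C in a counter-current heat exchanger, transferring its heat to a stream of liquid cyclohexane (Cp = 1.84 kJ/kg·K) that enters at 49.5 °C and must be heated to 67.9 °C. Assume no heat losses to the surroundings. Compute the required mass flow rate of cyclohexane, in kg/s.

ṁ_c = 33.8 kg/s

Heat released by hot stream: Q = 3.86 × 2.23 × (499 − 366) = 1144.8 kJ/s
Energy balance on cold side (adiabatic exchanger): Q = ṁ_c·Cp_c·(T_c,out − T_c,in)
ṁ_c = 1144.8 / [1.84 × (67.9 − 49.5)] = 33.815 kg/s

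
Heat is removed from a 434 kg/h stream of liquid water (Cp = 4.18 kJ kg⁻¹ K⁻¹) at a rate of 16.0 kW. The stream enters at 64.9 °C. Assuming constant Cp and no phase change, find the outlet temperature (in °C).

T_out = 33.1 °C

Q = 16.0 kW = 57600 kJ/h
ΔT = Q/(ṁ·Cp) = 57600/(434×4.18) = 31.751 K
T_out = 64.9 − 31.751 = 33.149 °C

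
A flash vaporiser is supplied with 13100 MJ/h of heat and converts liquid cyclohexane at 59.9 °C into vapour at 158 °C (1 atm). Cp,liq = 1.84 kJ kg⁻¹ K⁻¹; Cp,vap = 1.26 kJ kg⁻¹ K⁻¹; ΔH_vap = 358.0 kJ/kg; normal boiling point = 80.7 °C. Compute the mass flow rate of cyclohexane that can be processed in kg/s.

ṁ = 7.37 kg/s

Δh = 1.84×(80.7−59.9) + 358.0 + 1.26×(158−80.7) = 493.67 kJ/kg
Q = 13100 MJ/h = 3638.9 kJ/s = 3638.9 kJ/s
ṁ = Q/Δh = 3638.9 / 493.67 = 7.3711 kg/s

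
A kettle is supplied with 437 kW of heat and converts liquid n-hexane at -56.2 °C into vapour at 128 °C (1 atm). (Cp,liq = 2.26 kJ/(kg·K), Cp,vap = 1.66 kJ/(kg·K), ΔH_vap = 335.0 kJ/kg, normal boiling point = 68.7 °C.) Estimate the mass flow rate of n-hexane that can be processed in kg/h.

ṁ = 2200 kg/h

Δh = 2.26×(68.7−-56.2) + 335.0 + 1.66×(128−68.7) = 715.71 kJ/kg
Q = 437 kW = 437 kJ/s = 1.5732e+06 kJ/h
ṁ = Q/Δh = 1.5732e+06 / 715.71 = 2198.1 kg/h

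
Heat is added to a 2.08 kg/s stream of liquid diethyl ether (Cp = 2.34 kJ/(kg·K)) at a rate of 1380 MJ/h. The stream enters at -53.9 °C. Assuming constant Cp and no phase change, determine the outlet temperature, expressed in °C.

Q = 1380 MJ/h = 383.33 kJ/s
ΔT = Q/(ṁ·Cp) = 383.33/(2.08×2.34) = 78.758 K
T_out = -53.9 + 78.758 = 24.858 °C

T_out = 24.9 °C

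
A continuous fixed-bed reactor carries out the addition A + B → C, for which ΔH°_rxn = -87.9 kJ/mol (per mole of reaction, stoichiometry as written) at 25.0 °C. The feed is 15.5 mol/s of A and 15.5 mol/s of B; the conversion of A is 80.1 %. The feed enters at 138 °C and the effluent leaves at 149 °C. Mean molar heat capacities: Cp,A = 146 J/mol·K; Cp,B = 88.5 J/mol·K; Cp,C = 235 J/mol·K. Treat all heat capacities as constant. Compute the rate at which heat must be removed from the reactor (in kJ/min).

Q_out = 63000 kJ/min

Extent of reaction ξ = 0.801 × 15.5 = 12.416 mol/s
Reaction term: ξ·ΔH°_rxn = 12.416 × -87.9 = -1091.3 kJ/s
Sensible, feed 138→25 °C: -410.73 kJ/s
Outlet flows (mol/s): A 3.0845, B 3.0845, C 12.416
Sensible, products 25→149 °C: 451.48 kJ/s
Q = ΔH = -1050.6 kJ/s = -1050.6 kW
Heat removed = 63034 kJ/min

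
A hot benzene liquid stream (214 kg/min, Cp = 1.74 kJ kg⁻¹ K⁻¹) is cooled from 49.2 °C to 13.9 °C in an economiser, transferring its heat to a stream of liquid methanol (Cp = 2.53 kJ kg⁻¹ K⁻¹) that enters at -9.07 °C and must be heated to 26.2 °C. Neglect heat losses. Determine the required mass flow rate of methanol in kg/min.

Heat released by hot stream: Q = 214 × 1.74 × (49.2 − 13.9) = 13144 kJ/min
Energy balance on cold side (adiabatic exchanger): Q = ṁ_c·Cp_c·(T_c,out − T_c,in)
ṁ_c = 13144 / [2.53 × (26.2 − -9.07)] = 147.3 kg/min

ṁ_c = 147 kg/min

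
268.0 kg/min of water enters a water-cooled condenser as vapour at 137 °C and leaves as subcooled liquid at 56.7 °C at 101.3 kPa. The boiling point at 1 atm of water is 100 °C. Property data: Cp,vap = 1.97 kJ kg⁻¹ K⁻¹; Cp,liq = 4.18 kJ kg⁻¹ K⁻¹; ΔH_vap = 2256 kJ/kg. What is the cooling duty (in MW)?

vapour 137→100 °C: -72.89 kJ/kg
condensation at 100 °C: -2256 kJ/kg
liquid 100→56.7 °C: -180.99 kJ/kg
Δh = -72.89 + -2256 + -180.99 = -2509.9 kJ/kg
Q = ṁ·Δh = 268.0 kg/min × -2509.9 kJ/kg = -672650 kJ/min
|Q| = 11211 kW = 11.211 MW

Q_c = 11.2 MW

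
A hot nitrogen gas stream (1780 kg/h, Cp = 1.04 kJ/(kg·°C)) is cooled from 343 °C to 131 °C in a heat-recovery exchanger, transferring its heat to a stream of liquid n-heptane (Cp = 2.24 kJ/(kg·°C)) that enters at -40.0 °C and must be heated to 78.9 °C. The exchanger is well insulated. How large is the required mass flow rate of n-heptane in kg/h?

ṁ_c = 1470 kg/h

Heat released by hot stream: Q = 1780 × 1.04 × (343 − 131) = 392450 kJ/h
Energy balance on cold side (adiabatic exchanger): Q = ṁ_c·Cp_c·(T_c,out − T_c,in)
ṁ_c = 392450 / [2.24 × (78.9 − -40.0)] = 1473.5 kg/h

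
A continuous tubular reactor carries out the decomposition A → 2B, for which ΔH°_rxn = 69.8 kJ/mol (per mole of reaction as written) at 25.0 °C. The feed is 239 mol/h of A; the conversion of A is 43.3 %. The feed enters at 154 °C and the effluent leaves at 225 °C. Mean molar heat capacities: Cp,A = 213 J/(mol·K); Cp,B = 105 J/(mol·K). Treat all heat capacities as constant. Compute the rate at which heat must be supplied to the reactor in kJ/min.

Extent of reaction ξ = 0.433 × 239 = 103.49 mol/h
Reaction term: ξ·ΔH°_rxn = 103.49 × 69.8 = 7223.4 kJ/h
Sensible, feed 154→25 °C: -6567 kJ/h
Outlet flows (mol/h): A 135.51, B 206.97
Sensible, products 25→225 °C: 10119 kJ/h
Q = ΔH = 10776 kJ/h = 2.9932 kW
Heat supplied = 179.59 kJ/min

Q_in = 180 kJ/min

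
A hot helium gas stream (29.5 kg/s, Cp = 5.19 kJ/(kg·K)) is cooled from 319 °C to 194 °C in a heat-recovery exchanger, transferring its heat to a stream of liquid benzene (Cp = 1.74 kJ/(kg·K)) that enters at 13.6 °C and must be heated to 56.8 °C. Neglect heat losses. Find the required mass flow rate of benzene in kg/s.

ṁ_c = 255 kg/s

Heat released by hot stream: Q = 29.5 × 5.19 × (319 − 194) = 19138 kJ/s
Energy balance on cold side (adiabatic exchanger): Q = ṁ_c·Cp_c·(T_c,out − T_c,in)
ṁ_c = 19138 / [1.74 × (56.8 − 13.6)] = 254.6 kg/s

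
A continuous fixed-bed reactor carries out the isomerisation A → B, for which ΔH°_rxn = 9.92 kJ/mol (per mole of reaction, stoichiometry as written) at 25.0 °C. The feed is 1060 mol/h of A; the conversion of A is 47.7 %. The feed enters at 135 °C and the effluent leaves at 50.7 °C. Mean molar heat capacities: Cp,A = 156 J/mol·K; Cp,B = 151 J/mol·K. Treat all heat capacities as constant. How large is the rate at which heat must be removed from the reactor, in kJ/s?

Q_out = 2.50 kJ/s

Extent of reaction ξ = 0.477 × 1060 = 505.62 mol/h
Reaction term: ξ·ΔH°_rxn = 505.62 × 9.92 = 5015.8 kJ/h
Sensible, feed 135→25 °C: -18190 kJ/h
Outlet flows (mol/h): A 554.38, B 505.62
Sensible, products 25→50.7 °C: 4184.8 kJ/h
Q = ΔH = -8989.1 kJ/h = -2.497 kW
Heat removed = 2.497 kJ/s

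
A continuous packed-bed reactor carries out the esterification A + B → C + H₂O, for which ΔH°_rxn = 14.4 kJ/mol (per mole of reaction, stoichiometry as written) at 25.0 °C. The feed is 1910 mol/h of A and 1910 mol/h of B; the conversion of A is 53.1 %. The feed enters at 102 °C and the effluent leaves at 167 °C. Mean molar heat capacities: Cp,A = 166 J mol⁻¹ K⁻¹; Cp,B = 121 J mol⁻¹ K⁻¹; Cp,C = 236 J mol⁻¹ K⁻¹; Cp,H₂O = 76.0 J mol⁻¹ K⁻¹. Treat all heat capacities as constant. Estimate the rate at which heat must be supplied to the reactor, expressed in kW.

Q_in = 15.0 kW

Extent of reaction ξ = 0.531 × 1910 = 1014.2 mol/h
Reaction term: ξ·ΔH°_rxn = 1014.2 × 14.4 = 14605 kJ/h
Sensible, feed 102→25 °C: -42209 kJ/h
Outlet flows (mol/h): A 895.79, B 895.79, C 1014.2, H₂O 1014.2
Sensible, products 25→167 °C: 81441 kJ/h
Q = ΔH = 53836 kJ/h = 14.954 kW
Heat supplied = 14.954 kW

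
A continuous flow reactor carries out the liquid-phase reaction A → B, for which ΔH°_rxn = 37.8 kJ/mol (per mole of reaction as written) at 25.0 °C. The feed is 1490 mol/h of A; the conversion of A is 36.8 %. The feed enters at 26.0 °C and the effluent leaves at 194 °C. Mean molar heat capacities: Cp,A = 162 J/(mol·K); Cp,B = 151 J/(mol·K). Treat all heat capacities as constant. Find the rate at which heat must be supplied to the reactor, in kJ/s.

Q_in = 16.7 kJ/s

Extent of reaction ξ = 0.368 × 1490 = 548.32 mol/h
Reaction term: ξ·ΔH°_rxn = 548.32 × 37.8 = 20726 kJ/h
Sensible, feed 26.0→25 °C: -241.38 kJ/h
Outlet flows (mol/h): A 941.68, B 548.32
Sensible, products 25→194 °C: 39774 kJ/h
Q = ΔH = 60259 kJ/h = 16.739 kW
Heat supplied = 16.739 kJ/s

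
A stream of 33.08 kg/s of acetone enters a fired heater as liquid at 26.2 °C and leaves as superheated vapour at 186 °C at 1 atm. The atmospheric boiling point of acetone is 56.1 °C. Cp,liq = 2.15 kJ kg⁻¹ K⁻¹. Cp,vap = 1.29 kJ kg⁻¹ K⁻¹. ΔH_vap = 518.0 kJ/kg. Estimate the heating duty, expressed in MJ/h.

liquid 26.2→56.1 °C: 64.285 kJ/kg
vaporisation at 56.1 °C: 518 kJ/kg
vapour 56.1→186 °C: 167.57 kJ/kg
Δh = 64.285 + 518 + 167.57 = 749.86 kJ/kg
Q = ṁ·Δh = 33.08 kg/s × 749.86 kJ/kg = 24805 kJ/s
|Q| = 24805 kW = 89299 MJ/h

Q = 89300 MJ/h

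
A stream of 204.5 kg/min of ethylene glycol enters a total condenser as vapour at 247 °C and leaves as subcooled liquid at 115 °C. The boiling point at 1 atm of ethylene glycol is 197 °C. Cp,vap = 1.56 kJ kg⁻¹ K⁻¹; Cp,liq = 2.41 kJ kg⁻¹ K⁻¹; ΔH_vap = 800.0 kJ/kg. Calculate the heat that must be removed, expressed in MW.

vapour 247→197 °C: -78 kJ/kg
condensation at 197 °C: -800 kJ/kg
liquid 197→115 °C: -197.62 kJ/kg
Δh = -78 + -800 + -197.62 = -1075.6 kJ/kg
Q = ṁ·Δh = 204.5 kg/min × -1075.6 kJ/kg = -219960 kJ/min
|Q| = 3666.1 kW = 3.6661 MW

Q_c = 3.67 MW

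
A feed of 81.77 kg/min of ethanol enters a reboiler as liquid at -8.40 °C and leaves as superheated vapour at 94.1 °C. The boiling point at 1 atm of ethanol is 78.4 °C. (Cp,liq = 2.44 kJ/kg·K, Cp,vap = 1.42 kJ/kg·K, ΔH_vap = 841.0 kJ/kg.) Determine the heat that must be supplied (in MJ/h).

Q = 5270 MJ/h

liquid -8.40→78.4 °C: 211.79 kJ/kg
vaporisation at 78.4 °C: 841 kJ/kg
vapour 78.4→94.1 °C: 22.294 kJ/kg
Δh = 211.79 + 841 + 22.294 = 1075.1 kJ/kg
Q = ṁ·Δh = 81.77 kg/min × 1075.1 kJ/kg = 87910 kJ/min
|Q| = 1465.2 kW = 5274.6 MJ/h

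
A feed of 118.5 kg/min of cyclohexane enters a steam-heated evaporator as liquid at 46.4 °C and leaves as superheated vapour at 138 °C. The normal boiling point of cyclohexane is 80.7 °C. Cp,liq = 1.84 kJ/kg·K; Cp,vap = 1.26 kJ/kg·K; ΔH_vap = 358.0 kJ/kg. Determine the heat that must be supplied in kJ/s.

liquid 46.4→80.7 °C: 63.112 kJ/kg
vaporisation at 80.7 °C: 358 kJ/kg
vapour 80.7→138 °C: 72.198 kJ/kg
Δh = 63.112 + 358 + 72.198 = 493.31 kJ/kg
Q = ṁ·Δh = 118.5 kg/min × 493.31 kJ/kg = 58457 kJ/min
|Q| = 974.29 kW

Q = 974 kJ/s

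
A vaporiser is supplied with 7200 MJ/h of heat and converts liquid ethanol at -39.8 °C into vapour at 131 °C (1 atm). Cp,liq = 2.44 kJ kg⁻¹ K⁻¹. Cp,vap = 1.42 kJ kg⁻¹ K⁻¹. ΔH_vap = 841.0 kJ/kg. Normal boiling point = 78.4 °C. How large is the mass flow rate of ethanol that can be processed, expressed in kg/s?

ṁ = 1.66 kg/s

Δh = 2.44×(78.4−-39.8) + 841.0 + 1.42×(131−78.4) = 1204.1 kJ/kg
Q = 7200 MJ/h = 2000 kJ/s = 2000 kJ/s
ṁ = Q/Δh = 2000 / 1204.1 = 1.661 kg/s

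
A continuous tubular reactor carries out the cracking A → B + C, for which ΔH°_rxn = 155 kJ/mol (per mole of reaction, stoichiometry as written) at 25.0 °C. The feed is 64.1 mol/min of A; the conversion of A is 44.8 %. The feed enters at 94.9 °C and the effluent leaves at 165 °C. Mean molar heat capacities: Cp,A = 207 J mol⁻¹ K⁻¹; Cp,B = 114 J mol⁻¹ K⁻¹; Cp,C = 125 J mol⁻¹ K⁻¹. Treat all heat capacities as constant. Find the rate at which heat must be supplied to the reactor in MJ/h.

Q_in = 331 MJ/h

Extent of reaction ξ = 0.448 × 64.1 = 28.717 mol/min
Reaction term: ξ·ΔH°_rxn = 28.717 × 155 = 4451.1 kJ/min
Sensible, feed 94.9→25 °C: -927.48 kJ/min
Outlet flows (mol/min): A 35.383, B 28.717, C 28.717
Sensible, products 25→165 °C: 1986.3 kJ/min
Q = ΔH = 5509.9 kJ/min = 91.832 kW
Heat supplied = 330.59 MJ/h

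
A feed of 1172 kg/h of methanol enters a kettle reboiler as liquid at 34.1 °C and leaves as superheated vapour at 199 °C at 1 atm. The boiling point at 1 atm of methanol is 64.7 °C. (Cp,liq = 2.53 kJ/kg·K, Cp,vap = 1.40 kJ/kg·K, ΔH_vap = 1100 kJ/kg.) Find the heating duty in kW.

liquid 34.1→64.7 °C: 77.418 kJ/kg
vaporisation at 64.7 °C: 1100 kJ/kg
vapour 64.7→199 °C: 188.02 kJ/kg
Δh = 77.418 + 1100 + 188.02 = 1365.4 kJ/kg
Q = ṁ·Δh = 1172 kg/h × 1365.4 kJ/kg = 1.6003e+06 kJ/h
|Q| = 444.53 kW

Q = 445 kW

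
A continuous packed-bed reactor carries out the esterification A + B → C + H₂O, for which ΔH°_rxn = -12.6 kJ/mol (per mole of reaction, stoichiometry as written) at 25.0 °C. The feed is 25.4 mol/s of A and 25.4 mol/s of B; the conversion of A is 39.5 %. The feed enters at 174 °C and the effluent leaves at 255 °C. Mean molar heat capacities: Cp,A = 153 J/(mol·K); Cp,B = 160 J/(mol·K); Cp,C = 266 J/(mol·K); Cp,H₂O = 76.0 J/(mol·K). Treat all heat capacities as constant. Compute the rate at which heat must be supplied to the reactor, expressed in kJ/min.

Q_in = 35100 kJ/min

Extent of reaction ξ = 0.395 × 25.4 = 10.033 mol/s
Reaction term: ξ·ΔH°_rxn = 10.033 × -12.6 = -126.42 kJ/s
Sensible, feed 174→25 °C: -1184.6 kJ/s
Outlet flows (mol/s): A 15.367, B 15.367, C 10.033, H₂O 10.033
Sensible, products 25→255 °C: 1895.5 kJ/s
Q = ΔH = 584.47 kJ/s = 584.47 kW
Heat supplied = 35068 kJ/min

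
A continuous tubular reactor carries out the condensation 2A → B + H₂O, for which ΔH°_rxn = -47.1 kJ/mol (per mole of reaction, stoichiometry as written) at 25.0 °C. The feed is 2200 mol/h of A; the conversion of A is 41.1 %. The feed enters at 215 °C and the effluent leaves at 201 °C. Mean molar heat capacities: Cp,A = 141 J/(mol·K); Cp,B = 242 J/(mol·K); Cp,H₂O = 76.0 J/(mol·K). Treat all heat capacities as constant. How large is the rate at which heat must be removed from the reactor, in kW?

Extent of reaction ξ = 0.411 × 2200 / 2 = 452.1 mol/h
Reaction term: ξ·ΔH°_rxn = 452.1 × -47.1 = -21294 kJ/h
Sensible, feed 215→25 °C: -58938 kJ/h
Outlet flows (mol/h): A 1295.8, B 452.1, H₂O 452.1
Sensible, products 25→201 °C: 57460 kJ/h
Q = ΔH = -22772 kJ/h = -6.3256 kW
Heat removed = 6.3256 kW

Q_out = 6.33 kW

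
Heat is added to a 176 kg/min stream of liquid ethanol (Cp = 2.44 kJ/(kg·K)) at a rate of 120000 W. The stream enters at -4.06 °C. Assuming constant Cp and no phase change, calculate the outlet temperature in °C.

T_out = 12.7 °C

Q = 120000 W = 7200 kJ/min
ΔT = Q/(ṁ·Cp) = 7200/(176×2.44) = 16.766 K
T_out = -4.06 + 16.766 = 12.706 °C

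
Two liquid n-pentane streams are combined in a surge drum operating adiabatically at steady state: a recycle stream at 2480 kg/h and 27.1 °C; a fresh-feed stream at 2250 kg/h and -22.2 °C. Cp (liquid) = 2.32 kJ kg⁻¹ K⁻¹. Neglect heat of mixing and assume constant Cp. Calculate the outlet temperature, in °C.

Energy balance with Q = 0: Σ ṁᵢCp,ᵢ(T_out − Tᵢ) = 0
T_out = Σ ṁᵢCp,ᵢTᵢ / Σ ṁᵢCp,ᵢ
      = 40039 / 10974 = 3.6486 °C

T_out = 3.65 °C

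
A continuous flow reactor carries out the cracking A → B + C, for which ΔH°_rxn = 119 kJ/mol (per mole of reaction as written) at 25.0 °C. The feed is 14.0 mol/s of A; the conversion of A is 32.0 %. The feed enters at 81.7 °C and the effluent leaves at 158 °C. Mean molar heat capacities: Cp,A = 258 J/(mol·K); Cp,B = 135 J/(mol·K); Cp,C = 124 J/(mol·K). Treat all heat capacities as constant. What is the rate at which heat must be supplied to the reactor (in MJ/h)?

Q_in = 2910 MJ/h

Extent of reaction ξ = 0.320 × 14.0 = 4.48 mol/s
Reaction term: ξ·ΔH°_rxn = 4.48 × 119 = 533.12 kJ/s
Sensible, feed 81.7→25 °C: -204.8 kJ/s
Outlet flows (mol/s): A 9.52, B 4.48, C 4.48
Sensible, products 25→158 °C: 480.99 kJ/s
Q = ΔH = 809.31 kJ/s = 809.31 kW
Heat supplied = 2913.5 MJ/h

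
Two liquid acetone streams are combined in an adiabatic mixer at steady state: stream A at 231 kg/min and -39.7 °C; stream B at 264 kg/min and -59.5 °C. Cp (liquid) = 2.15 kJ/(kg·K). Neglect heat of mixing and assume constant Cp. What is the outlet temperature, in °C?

T_out = -50.3 °C

No heat crosses the boundary, so H_out = H_in.
T_out = Σ ṁᵢCp,ᵢTᵢ / Σ ṁᵢCp,ᵢ
      = -53489 / 1064.2 = -50.26 °C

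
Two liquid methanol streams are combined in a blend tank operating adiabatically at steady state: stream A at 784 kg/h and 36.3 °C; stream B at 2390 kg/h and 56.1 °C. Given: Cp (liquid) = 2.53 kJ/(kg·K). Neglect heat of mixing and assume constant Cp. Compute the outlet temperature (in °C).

Energy balance with Q = 0: Σ ṁᵢCp,ᵢ(T_out − Tᵢ) = 0
Σ ṁᵢCp,ᵢTᵢ = 784×2.53×36.3 + 2390×2.53×56.1 = 411220
Σ ṁᵢCp,ᵢ = 784×2.53 + 2390×2.53 = 8030.2
T_out = 411220 / 8030.2 = 51.209 °C

T_out = 51.2 °C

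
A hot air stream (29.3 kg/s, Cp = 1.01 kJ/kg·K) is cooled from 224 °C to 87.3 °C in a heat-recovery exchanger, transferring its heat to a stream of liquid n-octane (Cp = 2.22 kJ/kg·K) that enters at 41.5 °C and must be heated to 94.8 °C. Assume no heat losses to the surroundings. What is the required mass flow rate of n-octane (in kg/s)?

ṁ_c = 34.2 kg/s

Heat released by hot stream: Q = 29.3 × 1.01 × (224 − 87.3) = 4045.4 kJ/s
Energy balance on cold side (adiabatic exchanger): Q = ṁ_c·Cp_c·(T_c,out − T_c,in)
ṁ_c = 4045.4 / [2.22 × (94.8 − 41.5)] = 34.188 kg/s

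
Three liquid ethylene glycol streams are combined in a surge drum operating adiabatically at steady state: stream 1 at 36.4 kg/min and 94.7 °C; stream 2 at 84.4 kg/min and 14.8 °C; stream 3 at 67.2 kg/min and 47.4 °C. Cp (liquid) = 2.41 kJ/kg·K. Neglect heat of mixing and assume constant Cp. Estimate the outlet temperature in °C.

Adiabatic, steady state ⇒ Σ ṁᵢCp,ᵢ(T_out − Tᵢ) = 0
Σ ṁᵢCp,ᵢTᵢ = 36.4×2.41×94.7 + 84.4×2.41×14.8 + 67.2×2.41×47.4 = 18994
Σ ṁᵢCp,ᵢ = 36.4×2.41 + 84.4×2.41 + 67.2×2.41 = 453.08
T_out = 18994 / 453.08 = 41.923 °C

T_out = 41.9 °C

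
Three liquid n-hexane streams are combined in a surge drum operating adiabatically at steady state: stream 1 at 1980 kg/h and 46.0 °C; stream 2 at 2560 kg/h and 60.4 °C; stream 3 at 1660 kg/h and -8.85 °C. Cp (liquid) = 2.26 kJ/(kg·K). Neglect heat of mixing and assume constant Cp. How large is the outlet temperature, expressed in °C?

No heat crosses the boundary, so H_out = H_in.
Σ ṁᵢCp,ᵢTᵢ = 1980×2.26×46.0 + 2560×2.26×60.4 + 1660×2.26×-8.85 = 522090
Σ ṁᵢCp,ᵢ = 1980×2.26 + 2560×2.26 + 1660×2.26 = 14012
T_out = 522090 / 14012 = 37.26 °C

T_out = 37.3 °C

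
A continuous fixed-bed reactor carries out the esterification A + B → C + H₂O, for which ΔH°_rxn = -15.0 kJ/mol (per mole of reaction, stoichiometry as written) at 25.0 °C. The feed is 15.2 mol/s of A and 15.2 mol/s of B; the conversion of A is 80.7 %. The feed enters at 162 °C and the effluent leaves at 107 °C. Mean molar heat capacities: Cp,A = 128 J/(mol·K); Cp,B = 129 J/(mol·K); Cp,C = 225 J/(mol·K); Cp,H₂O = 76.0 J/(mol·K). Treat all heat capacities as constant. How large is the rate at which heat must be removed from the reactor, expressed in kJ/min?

Q_out = 21300 kJ/min

Extent of reaction ξ = 0.807 × 15.2 = 12.266 mol/s
Reaction term: ξ·ΔH°_rxn = 12.266 × -15.0 = -184 kJ/s
Sensible, feed 162→25 °C: -535.18 kJ/s
Outlet flows (mol/s): A 2.9336, B 2.9336, C 12.266, H₂O 12.266
Sensible, products 25→107 °C: 364.58 kJ/s
Q = ΔH = -354.59 kJ/s = -354.59 kW
Heat removed = 21275 kJ/min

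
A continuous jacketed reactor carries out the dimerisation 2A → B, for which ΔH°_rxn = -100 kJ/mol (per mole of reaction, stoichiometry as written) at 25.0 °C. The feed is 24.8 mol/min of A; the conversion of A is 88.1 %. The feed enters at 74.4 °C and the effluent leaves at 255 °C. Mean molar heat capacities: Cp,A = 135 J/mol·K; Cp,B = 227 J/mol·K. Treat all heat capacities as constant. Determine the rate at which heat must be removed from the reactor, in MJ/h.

Q_out = 35.8 MJ/h

Extent of reaction ξ = 0.881 × 24.8 / 2 = 10.924 mol/min
Reaction term: ξ·ΔH°_rxn = 10.924 × -100 = -1092.4 kJ/min
Sensible, feed 74.4→25 °C: -165.39 kJ/min
Outlet flows (mol/min): A 2.9512, B 10.924
Sensible, products 25→255 °C: 662 kJ/min
Q = ΔH = -595.83 kJ/min = -9.9306 kW
Heat removed = 35.75 MJ/h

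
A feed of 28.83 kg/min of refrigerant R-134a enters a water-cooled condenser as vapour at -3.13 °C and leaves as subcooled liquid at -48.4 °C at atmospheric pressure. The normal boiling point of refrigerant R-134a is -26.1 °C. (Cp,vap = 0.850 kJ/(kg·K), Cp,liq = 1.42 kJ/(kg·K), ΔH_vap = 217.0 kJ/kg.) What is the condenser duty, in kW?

vapour -3.13→-26.1 °C: -19.525 kJ/kg
condensation at -26.1 °C: -217 kJ/kg
liquid -26.1→-48.4 °C: -31.666 kJ/kg
Δh = -19.525 + -217 + -31.666 = -268.19 kJ/kg
Q = ṁ·Δh = 28.83 kg/min × -268.19 kJ/kg = -7731.9 kJ/min
|Q| = 128.87 kW

Q_c = 129 kW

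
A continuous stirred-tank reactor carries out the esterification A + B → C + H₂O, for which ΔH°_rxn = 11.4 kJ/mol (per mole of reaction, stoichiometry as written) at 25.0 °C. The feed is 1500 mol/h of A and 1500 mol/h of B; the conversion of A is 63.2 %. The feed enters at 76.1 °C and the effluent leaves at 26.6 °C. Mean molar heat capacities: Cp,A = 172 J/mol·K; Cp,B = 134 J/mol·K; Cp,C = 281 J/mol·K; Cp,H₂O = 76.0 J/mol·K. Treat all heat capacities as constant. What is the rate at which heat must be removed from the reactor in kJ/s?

Q_out = 3.29 kJ/s

Extent of reaction ξ = 0.632 × 1500 = 948 mol/h
Reaction term: ξ·ΔH°_rxn = 948 × 11.4 = 10807 kJ/h
Sensible, feed 76.1→25 °C: -23455 kJ/h
Outlet flows (mol/h): A 552, B 552, C 948, H₂O 948
Sensible, products 25→26.6 °C: 811.76 kJ/h
Q = ΔH = -11836 kJ/h = -3.2878 kW
Heat removed = 3.2878 kJ/s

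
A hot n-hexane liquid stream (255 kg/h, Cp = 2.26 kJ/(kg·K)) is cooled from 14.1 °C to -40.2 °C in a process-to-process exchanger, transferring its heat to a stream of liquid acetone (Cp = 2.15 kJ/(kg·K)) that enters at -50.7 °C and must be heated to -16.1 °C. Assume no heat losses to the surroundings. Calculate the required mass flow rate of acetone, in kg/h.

Heat released by hot stream: Q = 255 × 2.26 × (14.1 − -40.2) = 31293 kJ/h
Energy balance on cold side (adiabatic exchanger): Q = ṁ_c·Cp_c·(T_c,out − T_c,in)
ṁ_c = 31293 / [2.15 × (-16.1 − -50.7)] = 420.66 kg/h

ṁ_c = 421 kg/h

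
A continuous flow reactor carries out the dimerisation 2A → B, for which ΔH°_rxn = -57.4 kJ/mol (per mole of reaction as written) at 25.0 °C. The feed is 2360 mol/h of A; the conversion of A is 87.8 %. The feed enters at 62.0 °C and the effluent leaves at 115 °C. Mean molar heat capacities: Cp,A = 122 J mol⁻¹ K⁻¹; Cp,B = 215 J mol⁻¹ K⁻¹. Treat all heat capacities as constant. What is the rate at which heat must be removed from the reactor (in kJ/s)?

Q_out = 13.0 kJ/s

Extent of reaction ξ = 0.878 × 2360 / 2 = 1036 mol/h
Reaction term: ξ·ΔH°_rxn = 1036 × -57.4 = -59469 kJ/h
Sensible, feed 62.0→25 °C: -10653 kJ/h
Outlet flows (mol/h): A 287.92, B 1036
Sensible, products 25→115 °C: 23209 kJ/h
Q = ΔH = -46913 kJ/h = -13.031 kW
Heat removed = 13.031 kJ/s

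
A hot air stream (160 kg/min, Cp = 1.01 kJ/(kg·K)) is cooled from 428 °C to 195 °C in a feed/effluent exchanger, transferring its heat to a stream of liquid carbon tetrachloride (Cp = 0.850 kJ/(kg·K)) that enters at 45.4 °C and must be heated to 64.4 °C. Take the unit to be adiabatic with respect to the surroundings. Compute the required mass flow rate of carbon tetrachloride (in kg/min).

ṁ_c = 2330 kg/min

Heat released by hot stream: Q = 160 × 1.01 × (428 − 195) = 37653 kJ/min
Energy balance on cold side (adiabatic exchanger): Q = ṁ_c·Cp_c·(T_c,out − T_c,in)
ṁ_c = 37653 / [0.850 × (64.4 − 45.4)] = 2331.4 kg/min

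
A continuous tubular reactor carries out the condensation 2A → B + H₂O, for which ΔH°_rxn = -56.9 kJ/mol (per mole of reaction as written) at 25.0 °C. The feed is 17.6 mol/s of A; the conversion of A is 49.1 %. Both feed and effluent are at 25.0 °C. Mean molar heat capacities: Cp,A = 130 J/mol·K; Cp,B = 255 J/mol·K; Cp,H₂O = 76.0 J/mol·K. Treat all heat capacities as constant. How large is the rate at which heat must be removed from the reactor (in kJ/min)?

Q_out = 14800 kJ/min

Extent of reaction ξ = 0.491 × 17.6 / 2 = 4.3208 mol/s
Reaction term: ξ·ΔH°_rxn = 4.3208 × -56.9 = -245.85 kJ/s
Q = ΔH = -245.85 kJ/s = -245.85 kW
Heat removed = 14751 kJ/min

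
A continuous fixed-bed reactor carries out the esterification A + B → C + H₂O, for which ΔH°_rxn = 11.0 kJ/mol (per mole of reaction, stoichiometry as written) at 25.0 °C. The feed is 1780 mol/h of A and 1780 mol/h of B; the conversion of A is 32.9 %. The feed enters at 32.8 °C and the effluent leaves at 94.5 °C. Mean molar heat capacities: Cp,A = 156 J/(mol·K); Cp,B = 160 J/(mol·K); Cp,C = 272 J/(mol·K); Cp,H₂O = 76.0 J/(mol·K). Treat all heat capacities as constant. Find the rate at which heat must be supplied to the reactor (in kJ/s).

Q_in = 11.8 kJ/s

Extent of reaction ξ = 0.329 × 1780 = 585.62 mol/h
Reaction term: ξ·ΔH°_rxn = 585.62 × 11.0 = 6441.8 kJ/h
Sensible, feed 32.8→25 °C: -4387.3 kJ/h
Outlet flows (mol/h): A 1194.4, B 1194.4, C 585.62, H₂O 585.62
Sensible, products 25→94.5 °C: 40395 kJ/h
Q = ΔH = 42449 kJ/h = 11.791 kW
Heat supplied = 11.791 kJ/s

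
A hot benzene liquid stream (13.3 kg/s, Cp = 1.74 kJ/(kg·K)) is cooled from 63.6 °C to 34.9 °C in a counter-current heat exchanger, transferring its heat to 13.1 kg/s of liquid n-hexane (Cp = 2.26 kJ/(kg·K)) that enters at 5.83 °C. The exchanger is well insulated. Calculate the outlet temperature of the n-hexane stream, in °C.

T_c,out = 28.3 °C

Heat released by hot stream: Q = 13.3 × 1.74 × (63.6 − 34.9) = 664.18 kJ/s
Energy balance on cold side (adiabatic exchanger): Q = ṁ_c·Cp_c·(T_c,out − T_c,in)
T_c,out = 5.83 + 664.18/(13.1 × 2.26) = 28.264 °C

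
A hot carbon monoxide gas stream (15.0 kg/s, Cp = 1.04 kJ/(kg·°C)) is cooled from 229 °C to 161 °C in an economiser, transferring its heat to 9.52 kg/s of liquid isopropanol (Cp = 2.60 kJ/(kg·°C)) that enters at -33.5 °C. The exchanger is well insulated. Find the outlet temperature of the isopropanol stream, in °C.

T_c,out = 9.36 °C

Heat released by hot stream: Q = 15.0 × 1.04 × (229 − 161) = 1060.8 kJ/s
Energy balance on cold side (adiabatic exchanger): Q = ṁ_c·Cp_c·(T_c,out − T_c,in)
T_c,out = -33.5 + 1060.8/(9.52 × 2.60) = 9.3571 °C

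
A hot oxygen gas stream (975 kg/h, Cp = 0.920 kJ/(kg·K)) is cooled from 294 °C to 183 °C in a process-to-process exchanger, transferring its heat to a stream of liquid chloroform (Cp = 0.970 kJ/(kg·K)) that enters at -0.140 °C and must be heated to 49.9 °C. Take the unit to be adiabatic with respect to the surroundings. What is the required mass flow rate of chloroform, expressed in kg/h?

ṁ_c = 2050 kg/h

Heat released by hot stream: Q = 975 × 0.920 × (294 − 183) = 99567 kJ/h
Energy balance on cold side (adiabatic exchanger): Q = ṁ_c·Cp_c·(T_c,out − T_c,in)
ṁ_c = 99567 / [0.970 × (49.9 − -0.140)] = 2051.3 kg/h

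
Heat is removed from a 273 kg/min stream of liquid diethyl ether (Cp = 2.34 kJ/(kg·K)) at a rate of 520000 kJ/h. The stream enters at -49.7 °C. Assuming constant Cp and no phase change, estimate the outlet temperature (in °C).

T_out = -63.3 °C

Q = 520000 kJ/h = 8666.7 kJ/min
ΔT = Q/(ṁ·Cp) = 8666.7/(273×2.34) = 13.567 K
T_out = -49.7 − 13.567 = -63.267 °C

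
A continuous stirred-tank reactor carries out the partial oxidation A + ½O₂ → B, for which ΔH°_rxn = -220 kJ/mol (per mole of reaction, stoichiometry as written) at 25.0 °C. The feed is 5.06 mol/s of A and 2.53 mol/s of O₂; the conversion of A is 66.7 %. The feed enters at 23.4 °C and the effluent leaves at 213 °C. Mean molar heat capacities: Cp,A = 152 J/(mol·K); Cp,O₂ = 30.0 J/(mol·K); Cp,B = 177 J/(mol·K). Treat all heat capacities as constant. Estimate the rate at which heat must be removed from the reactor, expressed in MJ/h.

Q_out = 2070 MJ/h

Extent of reaction ξ = 0.667 × 5.06 = 3.375 mol/s
Reaction term: ξ·ΔH°_rxn = 3.375 × -220 = -742.5 kJ/s
Sensible, feed 23.4→25 °C: 1.352 kJ/s
Outlet flows (mol/s): A 1.685, O₂ 0.84249, B 3.375
Sensible, products 25→213 °C: 165.21 kJ/s
Q = ΔH = -575.94 kJ/s = -575.94 kW
Heat removed = 2073.4 MJ/h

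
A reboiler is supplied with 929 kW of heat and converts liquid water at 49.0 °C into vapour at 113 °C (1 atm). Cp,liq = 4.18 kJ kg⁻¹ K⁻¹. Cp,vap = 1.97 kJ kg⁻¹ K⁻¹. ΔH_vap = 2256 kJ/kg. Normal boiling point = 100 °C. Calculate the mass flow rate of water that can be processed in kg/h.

ṁ = 1340 kg/h

Δh = 4.18×(100−49.0) + 2256 + 1.97×(113−100) = 2494.8 kJ/kg
Q = 929 kW = 929 kJ/s = 3.3444e+06 kJ/h
ṁ = Q/Δh = 3.3444e+06 / 2494.8 = 1340.6 kg/h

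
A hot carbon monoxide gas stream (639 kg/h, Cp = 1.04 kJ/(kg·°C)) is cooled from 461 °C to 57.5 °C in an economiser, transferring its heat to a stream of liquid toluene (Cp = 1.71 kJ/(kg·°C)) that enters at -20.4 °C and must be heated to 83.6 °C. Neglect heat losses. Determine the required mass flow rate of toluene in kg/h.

ṁ_c = 1510 kg/h

Heat released by hot stream: Q = 639 × 1.04 × (461 − 57.5) = 268150 kJ/h
Energy balance on cold side (adiabatic exchanger): Q = ṁ_c·Cp_c·(T_c,out − T_c,in)
ṁ_c = 268150 / [1.71 × (83.6 − -20.4)] = 1507.8 kg/h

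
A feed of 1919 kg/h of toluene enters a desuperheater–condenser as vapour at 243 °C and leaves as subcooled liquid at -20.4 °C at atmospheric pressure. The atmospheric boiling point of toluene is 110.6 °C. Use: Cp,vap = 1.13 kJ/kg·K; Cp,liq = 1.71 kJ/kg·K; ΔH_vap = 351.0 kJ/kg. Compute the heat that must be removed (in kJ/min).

Q_c = 23200 kJ/min

vapour 243→110.6 °C: -149.61 kJ/kg
condensation at 110.6 °C: -351 kJ/kg
liquid 110.6→-20.4 °C: -224.01 kJ/kg
Δh = -149.61 + -351 + -224.01 = -724.62 kJ/kg
Q = ṁ·Δh = 1919 kg/h × -724.62 kJ/kg = -1.3905e+06 kJ/h
|Q| = 386.26 kW = 23176 kJ/min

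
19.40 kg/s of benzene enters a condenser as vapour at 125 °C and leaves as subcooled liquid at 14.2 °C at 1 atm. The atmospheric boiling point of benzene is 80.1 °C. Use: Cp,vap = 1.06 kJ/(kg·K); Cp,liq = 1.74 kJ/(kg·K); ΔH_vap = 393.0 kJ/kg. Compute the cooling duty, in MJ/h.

Q_c = 38800 MJ/h

vapour 125→80.1 °C: -47.594 kJ/kg
condensation at 80.1 °C: -393 kJ/kg
liquid 80.1→14.2 °C: -114.67 kJ/kg
Δh = -47.594 + -393 + -114.67 = -555.26 kJ/kg
Q = ṁ·Δh = 19.40 kg/s × -555.26 kJ/kg = -10772 kJ/s
|Q| = 10772 kW = 38779 MJ/h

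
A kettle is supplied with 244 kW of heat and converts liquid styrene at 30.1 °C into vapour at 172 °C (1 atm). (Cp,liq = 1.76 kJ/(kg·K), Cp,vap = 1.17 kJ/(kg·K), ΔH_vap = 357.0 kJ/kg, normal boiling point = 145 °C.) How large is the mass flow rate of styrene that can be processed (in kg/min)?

ṁ = 24.8 kg/min

Δh = 1.76×(145−30.1) + 357.0 + 1.17×(172−145) = 590.81 kJ/kg
Q = 244 kW = 244 kJ/s = 14640 kJ/min
ṁ = Q/Δh = 14640 / 590.81 = 24.779 kg/min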